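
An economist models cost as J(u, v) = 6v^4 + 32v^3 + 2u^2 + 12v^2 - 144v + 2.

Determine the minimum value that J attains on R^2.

-92

J(u,v) separates as P(u) + Q(v) + 2, so its minimum is min P + min Q + 2.
P'(u) = 4u vanishes at u ∈ {0}; Q'(v) = 24(v - 1)(v + 2)(v + 3) vanishes at v ∈ {-3, -2, 1}.
Local minima of P (where P''>0): P(0)=0. Local minima of Q: Q(-3)=162, Q(1)=-94.
So the global minimum of J is P(0) + Q(1) + 2 = 0 − 94 + 2 = -92, attained at (0, 1).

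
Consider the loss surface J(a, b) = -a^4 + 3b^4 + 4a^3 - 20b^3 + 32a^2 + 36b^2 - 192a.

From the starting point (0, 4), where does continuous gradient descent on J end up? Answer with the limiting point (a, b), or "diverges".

J is separable, so gradient descent decouples: a follows -∂J/∂a, b follows -∂J/∂b.
∂J/∂a = -4(a - 4)(a - 3)(a + 4); at a=0 this is -192, so a increases.
∂J/∂b = 12b(b - 3)(b - 2); at b=4 this is 96, so b decreases.
a converges to its nearest critical value 3 (a local min of the a-part); b converges to 3. The iterate converges to (3, 3).

(3, 3)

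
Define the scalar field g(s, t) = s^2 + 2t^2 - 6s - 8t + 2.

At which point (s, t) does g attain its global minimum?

g(s,t) separates as P(s) + Q(t) + 2, so its minimum is min P + min Q + 2.
P'(s) = 2s - 6 vanishes at s ∈ {3}; Q'(t) = 4(t - 2) vanishes at t ∈ {2}.
Local minima of P (where P''>0): P(3)=-9. Local minima of Q: Q(2)=-8.
So the global minimum of g is P(3) + Q(2) + 2 = -9 − 8 + 2 = -15, attained at (3, 2).

(3, 2)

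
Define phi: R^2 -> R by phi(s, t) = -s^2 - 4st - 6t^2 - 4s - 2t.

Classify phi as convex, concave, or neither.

concave

phi is quadratic, so its Hessian is the constant matrix H = [[-2, -4], [-4, -12]].
det(H) = 8, tr(H) = -14.
det(H) > 0 and tr(H) < 0, so H is negative definite everywhere: concave.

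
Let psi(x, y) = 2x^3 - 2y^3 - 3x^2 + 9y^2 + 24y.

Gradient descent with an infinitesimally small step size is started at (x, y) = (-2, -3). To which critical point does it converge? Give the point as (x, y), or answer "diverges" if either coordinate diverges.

psi is separable, so gradient descent decouples: x follows -∂psi/∂x, y follows -∂psi/∂y.
∂psi/∂x = 6x(x - 1); at x=-2 this is 36, so x decreases.
∂psi/∂y = -6(y - 4)(y + 1); at y=-3 this is -84, so y increases.
The x-coordinate has no critical point in that direction and runs off to infinity.

diverges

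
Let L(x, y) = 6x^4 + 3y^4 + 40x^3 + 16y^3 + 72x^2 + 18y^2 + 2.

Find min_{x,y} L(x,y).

-25

L(x,y) separates as P(x) + Q(y) + 2, so its minimum is min P + min Q + 2.
P'(x) = 24x(x + 2)(x + 3) vanishes at x ∈ {-3, -2, 0}; Q'(y) = 12y(y + 1)(y + 3) vanishes at y ∈ {-3, -1, 0}.
Local minima of P (where P''>0): P(-3)=54, P(0)=0. Local minima of Q: Q(-3)=-27, Q(0)=0.
So the global minimum of L is P(0) + Q(-3) + 2 = 0 − 27 + 2 = -25, attained at (0, -3).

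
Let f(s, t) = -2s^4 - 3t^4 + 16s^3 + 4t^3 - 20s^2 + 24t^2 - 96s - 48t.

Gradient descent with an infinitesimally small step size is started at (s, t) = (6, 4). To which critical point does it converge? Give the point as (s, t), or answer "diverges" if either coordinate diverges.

diverges

f is separable, so gradient descent decouples: s follows -∂f/∂s, t follows -∂f/∂t.
∂f/∂s = -8(s - 4)(s - 3)(s + 1); at s=6 this is -336, so s increases.
∂f/∂t = -12(t - 2)(t - 1)(t + 2); at t=4 this is -432, so t increases.
The s-coordinate has no critical point in that direction and runs off to infinity.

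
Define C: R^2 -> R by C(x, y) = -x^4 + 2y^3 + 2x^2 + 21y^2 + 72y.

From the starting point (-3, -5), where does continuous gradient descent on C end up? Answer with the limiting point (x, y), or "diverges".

C is separable, so gradient descent decouples: x follows -∂C/∂x, y follows -∂C/∂y.
∂C/∂x = -4x(x - 1)(x + 1); at x=-3 this is 96, so x decreases.
∂C/∂y = 6(y + 3)(y + 4); at y=-5 this is 12, so y decreases.
The x-coordinate has no critical point in that direction and runs off to infinity.

diverges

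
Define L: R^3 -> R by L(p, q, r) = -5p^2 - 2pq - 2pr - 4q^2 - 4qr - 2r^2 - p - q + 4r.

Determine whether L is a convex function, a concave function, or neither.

L is quadratic, so its Hessian is the constant matrix H = [[-10, -2, -2], [-2, -8, -4], [-2, -4, -4]].
Leading principal minors: -10, 76, -144.
Signs alternate −, +, − ⇒ H ≺ 0 ⇒ concave.

concave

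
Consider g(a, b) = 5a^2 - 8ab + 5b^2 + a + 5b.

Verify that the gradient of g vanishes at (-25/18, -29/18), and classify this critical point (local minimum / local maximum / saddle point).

local minimum

∇g = (10a - 8b + 1, -8a + 10b + 5); substituting (-25/18, -29/18) gives ∇g = (0, 0), so (-25/18, -29/18) is indeed a critical point.
The Hessian of g is constant: H = [[10, -8], [-8, 10]].
det(H) = 10·10 − (-8)² = 36.
det(H) > 0 and tr(H) = 20 > 0, so H is positive definite and the point is a local minimum.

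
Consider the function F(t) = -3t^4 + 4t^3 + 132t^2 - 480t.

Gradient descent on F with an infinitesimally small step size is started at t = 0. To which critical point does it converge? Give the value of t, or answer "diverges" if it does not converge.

2

F'(t) = -12(t - 4)(t - 2)(t + 5), so F'(0) = -480.
Gradient descent moves in the -F' direction, i.e. t is increasing.
The nearest critical point in that direction is t = 2, where F'' = 168 > 0 (a local minimum). The iterate converges there.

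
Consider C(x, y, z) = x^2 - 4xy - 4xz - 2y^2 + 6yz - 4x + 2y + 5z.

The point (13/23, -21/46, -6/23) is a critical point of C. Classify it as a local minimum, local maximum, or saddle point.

The Hessian is constant: H = [[2, -4, -4], [-4, -4, 6], [-4, 6, 0]].
Leading principal minors: Δ₁ = 2, Δ₂ = -24, Δ₃ = 184.
The minors fit neither the all-positive nor the alternating-sign pattern, so H is indefinite: a saddle point.

saddle point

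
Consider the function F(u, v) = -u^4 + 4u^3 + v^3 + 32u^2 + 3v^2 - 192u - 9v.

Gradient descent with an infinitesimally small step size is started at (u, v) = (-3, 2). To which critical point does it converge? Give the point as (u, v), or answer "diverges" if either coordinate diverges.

(3, 1)

F is separable, so gradient descent decouples: u follows -∂F/∂u, v follows -∂F/∂v.
∂F/∂u = -4(u - 4)(u - 3)(u + 4); at u=-3 this is -168, so u increases.
∂F/∂v = 3(v - 1)(v + 3); at v=2 this is 15, so v decreases.
u converges to its nearest critical value 3 (a local min of the u-part); v converges to 1. The iterate converges to (3, 1).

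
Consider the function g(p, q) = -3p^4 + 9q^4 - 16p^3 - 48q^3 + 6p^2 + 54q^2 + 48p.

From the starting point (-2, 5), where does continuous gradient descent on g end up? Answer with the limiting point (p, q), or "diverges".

(-1, 3)

g is separable, so gradient descent decouples: p follows -∂g/∂p, q follows -∂g/∂q.
∂g/∂p = -12(p - 1)(p + 1)(p + 4); at p=-2 this is -72, so p increases.
∂g/∂q = 36q(q - 3)(q - 1); at q=5 this is 1440, so q decreases.
p converges to its nearest critical value -1 (a local min of the p-part); q converges to 3. The iterate converges to (-1, 3).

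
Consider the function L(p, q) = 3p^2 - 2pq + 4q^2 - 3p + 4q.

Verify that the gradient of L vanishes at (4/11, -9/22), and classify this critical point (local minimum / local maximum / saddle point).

local minimum

∇L = (6p - 2q - 3, -2p + 8q + 4); substituting (4/11, -9/22) gives ∇L = (0, 0), so (4/11, -9/22) is indeed a critical point.
The Hessian of L is constant: H = [[6, -2], [-2, 8]].
det(H) = 6·8 − (-2)² = 44.
det(H) > 0 and tr(H) = 14 > 0, so H is positive definite and the point is a local minimum.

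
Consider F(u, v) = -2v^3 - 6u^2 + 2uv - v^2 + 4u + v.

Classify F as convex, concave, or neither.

neither

The term -2v^3 is cubic, so the Hessian is not constant.
∂²F/∂v² = -12v - 2, which takes both signs as v varies (negative for sufficiently large v). A diagonal entry of the Hessian changing sign means the Hessian is neither positive- nor negative-semidefinite on all of R^2.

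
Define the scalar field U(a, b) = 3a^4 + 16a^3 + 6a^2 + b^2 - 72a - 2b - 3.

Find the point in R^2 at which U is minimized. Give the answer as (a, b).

(1, 1)

U(a,b) separates as P(a) + Q(b) − 3, so its minimum is min P + min Q − 3.
P'(a) = 12(a - 1)(a + 2)(a + 3) vanishes at a ∈ {-3, -2, 1}; Q'(b) = 2b - 2 vanishes at b ∈ {1}.
Local minima of P (where P''>0): P(-3)=81, P(1)=-47. Local minima of Q: Q(1)=-1.
So the global minimum of U is P(1) + Q(1) − 3 = -47 − 1 − 3 = -51, attained at (1, 1).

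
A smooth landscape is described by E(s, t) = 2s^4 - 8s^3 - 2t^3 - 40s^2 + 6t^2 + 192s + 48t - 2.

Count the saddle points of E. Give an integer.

E separates as a function of s plus a function of t, so ∇E=0 decouples.
∂E/∂s = 8(s - 4)(s - 2)(s + 3) = 0 at s ∈ {-3, 2, 4}; ∂E/∂t = -6(t - 4)(t + 2) = 0 at t ∈ {-2, 4}.
The Hessian is diagonal: diag(E_ss, E_tt). Second derivatives: E_ss(-3)=280, E_ss(2)=-80, E_ss(4)=112; E_tt(-2)=36, E_tt(4)=-36.
Saddle points occur where the two diagonal entries have opposite signs: (-3, 4), (2, -2), (4, 4). Count: 3.

3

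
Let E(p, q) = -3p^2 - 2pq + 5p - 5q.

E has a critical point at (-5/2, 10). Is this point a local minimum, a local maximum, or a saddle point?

saddle point

The Hessian of E is constant: H = [[-6, -2], [-2, 0]].
det(H) = (-6)·0 − (-2)² = -4.
Since det(H) < 0, H is indefinite and the critical point is a saddle point.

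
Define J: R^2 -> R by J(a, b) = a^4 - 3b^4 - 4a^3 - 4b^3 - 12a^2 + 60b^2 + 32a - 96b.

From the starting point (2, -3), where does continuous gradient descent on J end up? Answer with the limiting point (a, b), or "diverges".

J is separable, so gradient descent decouples: a follows -∂J/∂a, b follows -∂J/∂b.
∂J/∂a = 4(a - 4)(a - 1)(a + 2); at a=2 this is -32, so a increases.
∂J/∂b = -12(b - 2)(b - 1)(b + 4); at b=-3 this is -240, so b increases.
a converges to its nearest critical value 4 (a local min of the a-part); b converges to 1. The iterate converges to (4, 1).

(4, 1)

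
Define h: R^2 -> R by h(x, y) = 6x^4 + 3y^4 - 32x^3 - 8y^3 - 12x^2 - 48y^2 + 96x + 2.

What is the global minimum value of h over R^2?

h(x,y) separates as P(x) + Q(y) + 2, so its minimum is min P + min Q + 2.
P'(x) = 24(x - 4)(x - 1)(x + 1) vanishes at x ∈ {-1, 1, 4}; Q'(y) = 12y(y - 4)(y + 2) vanishes at y ∈ {-2, 0, 4}.
Local minima of P (where P''>0): P(-1)=-70, P(4)=-320. Local minima of Q: Q(-2)=-80, Q(4)=-512.
So the global minimum of h is P(4) + Q(4) + 2 = -320 − 512 + 2 = -830, attained at (4, 4).

-830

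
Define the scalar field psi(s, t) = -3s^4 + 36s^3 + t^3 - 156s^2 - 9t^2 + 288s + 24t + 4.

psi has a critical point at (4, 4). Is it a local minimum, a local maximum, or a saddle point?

saddle point

The mixed partial ∂²psi/∂s∂t is 0, so the Hessian at any point is diag(psi_ss, psi_tt) = diag(12(-3s^2 + 18s - 26), 6(t - 3)).
At (4, 4): H = diag(-24, 6).
The eigenvalues have opposite signs, so H is indefinite: a saddle point.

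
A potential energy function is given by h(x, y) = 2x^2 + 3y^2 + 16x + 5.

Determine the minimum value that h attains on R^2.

h(x,y) separates as P(x) + Q(y) + 5, so its minimum is min P + min Q + 5.
P'(x) = 4x + 16 vanishes at x ∈ {-4}; Q'(y) = 6y vanishes at y ∈ {0}.
Local minima of P (where P''>0): P(-4)=-32. Local minima of Q: Q(0)=0.
So the global minimum of h is P(-4) + Q(0) + 5 = -32 + 0 + 5 = -27, attained at (-4, 0).

-27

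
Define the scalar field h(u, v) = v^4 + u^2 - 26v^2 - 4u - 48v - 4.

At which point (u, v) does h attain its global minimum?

h(u,v) separates as P(u) + Q(v) − 4, so its minimum is min P + min Q − 4.
P'(u) = 2u - 4 vanishes at u ∈ {2}; Q'(v) = 4(v - 4)(v + 1)(v + 3) vanishes at v ∈ {-3, -1, 4}.
Local minima of P (where P''>0): P(2)=-4. Local minima of Q: Q(-3)=-9, Q(4)=-352.
So the global minimum of h is P(2) + Q(4) − 4 = -4 − 352 − 4 = -360, attained at (2, 4).

(2, 4)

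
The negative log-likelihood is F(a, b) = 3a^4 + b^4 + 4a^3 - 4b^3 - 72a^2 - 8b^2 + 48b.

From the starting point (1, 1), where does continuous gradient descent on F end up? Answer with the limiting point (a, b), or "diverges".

(3, -2)

F is separable, so gradient descent decouples: a follows -∂F/∂a, b follows -∂F/∂b.
∂F/∂a = 12a(a - 3)(a + 4); at a=1 this is -120, so a increases.
∂F/∂b = 4(b - 3)(b - 2)(b + 2); at b=1 this is 24, so b decreases.
a converges to its nearest critical value 3 (a local min of the a-part); b converges to -2. The iterate converges to (3, -2).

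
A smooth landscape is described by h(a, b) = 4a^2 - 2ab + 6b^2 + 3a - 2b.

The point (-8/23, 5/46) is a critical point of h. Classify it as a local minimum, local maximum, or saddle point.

The Hessian of h is constant: H = [[8, -2], [-2, 12]].
det(H) = 8·12 − (-2)² = 92.
det(H) > 0 and tr(H) = 20 > 0, so H is positive definite and the point is a local minimum.

local minimum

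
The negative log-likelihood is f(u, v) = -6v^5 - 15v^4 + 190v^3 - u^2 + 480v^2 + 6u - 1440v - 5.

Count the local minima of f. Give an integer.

f separates as a function of u plus a function of v, so ∇f=0 decouples.
∂f/∂u = -2(u - 3) = 0 at u ∈ {3}; ∂f/∂v = -30(v - 4)(v - 1)(v + 3)(v + 4) = 0 at v ∈ {-4, -3, 1, 4}.
The Hessian is diagonal: diag(f_uu, f_vv). Second derivatives: f_uu(3)=-2; f_vv(-4)=1200, f_vv(-3)=-840, f_vv(1)=1800, f_vv(4)=-5040.
Local minima occur where both diagonal entries positive: none. Count: 0.

0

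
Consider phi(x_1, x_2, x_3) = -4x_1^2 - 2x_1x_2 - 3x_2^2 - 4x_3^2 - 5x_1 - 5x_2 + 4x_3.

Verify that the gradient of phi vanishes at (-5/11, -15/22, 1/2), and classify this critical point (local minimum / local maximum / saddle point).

local maximum

∇phi = (-8x_1 - 2x_2 - 5, -2x_1 - 6x_2 - 5, -8x_3 + 4); substituting (-5/11, -15/22, 1/2) gives ∇phi = (0, 0, 0), so (-5/11, -15/22, 1/2) is indeed a critical point.
The Hessian is constant: H = [[-8, -2, 0], [-2, -6, 0], [0, 0, -8]].
Leading principal minors: Δ₁ = -8, Δ₂ = 44, Δ₃ = -352.
The minors alternate sign starting negative (−, +, −), so H is negative definite: a local maximum.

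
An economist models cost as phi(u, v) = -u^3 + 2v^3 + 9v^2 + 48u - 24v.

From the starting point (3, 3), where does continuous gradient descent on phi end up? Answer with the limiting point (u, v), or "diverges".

(-4, 1)

phi is separable, so gradient descent decouples: u follows -∂phi/∂u, v follows -∂phi/∂v.
∂phi/∂u = -3(u - 4)(u + 4); at u=3 this is 21, so u decreases.
∂phi/∂v = 6(v - 1)(v + 4); at v=3 this is 84, so v decreases.
u converges to its nearest critical value -4 (a local min of the u-part); v converges to 1. The iterate converges to (-4, 1).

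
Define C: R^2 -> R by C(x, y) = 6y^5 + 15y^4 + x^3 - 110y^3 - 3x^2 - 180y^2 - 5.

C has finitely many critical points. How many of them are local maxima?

C separates as a function of x plus a function of y, so ∇C=0 decouples.
∂C/∂x = 3x(x - 2) = 0 at x ∈ {0, 2}; ∂C/∂y = 30y(y - 3)(y + 1)(y + 4) = 0 at y ∈ {-4, -1, 0, 3}.
The Hessian is diagonal: diag(C_xx, C_yy). Second derivatives: C_xx(0)=-6, C_xx(2)=6; C_yy(-4)=-2520, C_yy(-1)=360, C_yy(0)=-360, C_yy(3)=2520.
Local maxima occur where both diagonal entries negative: (0, -4), (0, 0). Count: 2.

2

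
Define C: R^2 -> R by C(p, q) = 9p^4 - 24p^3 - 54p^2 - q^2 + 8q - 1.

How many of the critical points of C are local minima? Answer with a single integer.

C separates as a function of p plus a function of q, so ∇C=0 decouples.
∂C/∂p = 36p(p - 3)(p + 1) = 0 at p ∈ {-1, 0, 3}; ∂C/∂q = -2(q - 4) = 0 at q ∈ {4}.
The Hessian is diagonal: diag(C_pp, C_qq). Second derivatives: C_pp(-1)=144, C_pp(0)=-108, C_pp(3)=432; C_qq(4)=-2.
Local minima occur where both diagonal entries positive: none. Count: 0.

0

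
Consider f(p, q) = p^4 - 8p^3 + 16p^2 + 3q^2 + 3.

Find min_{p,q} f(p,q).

3

f(p,q) separates as A(p) + B(q) + 3, so its minimum is min A + min B + 3.
A'(p) = 4p(p - 4)(p - 2) vanishes at p ∈ {0, 2, 4}; B'(q) = 6q vanishes at q ∈ {0}.
Local minima of A (where A''>0): A(0)=0, A(4)=0. Local minima of B: B(0)=0.
So the global minimum of f is A(0) + B(0) + 3 = 0 + 0 + 3 = 3, attained at (0, 0).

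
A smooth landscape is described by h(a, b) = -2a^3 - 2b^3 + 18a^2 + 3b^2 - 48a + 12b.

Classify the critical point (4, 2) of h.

The mixed partial ∂²h/∂a∂b is 0, so the Hessian at any point is diag(h_aa, h_bb) = diag(12(-a + 3), 6(-2b + 1)).
At (4, 2): H = diag(-12, -18).
Both eigenvalues are negative, so H is negative definite: a local maximum.

local maximum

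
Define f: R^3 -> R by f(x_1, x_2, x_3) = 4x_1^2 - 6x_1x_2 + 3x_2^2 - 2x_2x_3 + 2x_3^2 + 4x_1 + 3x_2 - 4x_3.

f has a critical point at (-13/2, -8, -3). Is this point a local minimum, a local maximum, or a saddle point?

The Hessian is constant: H = [[8, -6, 0], [-6, 6, -2], [0, -2, 4]].
Leading principal minors: Δ₁ = 8, Δ₂ = 12, Δ₃ = 16.
All leading minors are positive, so H is positive definite: a local minimum.

local minimum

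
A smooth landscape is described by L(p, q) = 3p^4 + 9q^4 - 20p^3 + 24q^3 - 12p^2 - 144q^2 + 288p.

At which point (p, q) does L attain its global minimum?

L(p,q) separates as A(p) + B(q), so its minimum is min A + min B.
A'(p) = 12(p - 4)(p - 3)(p + 2) vanishes at p ∈ {-2, 3, 4}; B'(q) = 36q(q - 2)(q + 4) vanishes at q ∈ {-4, 0, 2}.
Local minima of A (where A''>0): A(-2)=-416, A(4)=448. Local minima of B: B(-4)=-1536, B(2)=-240.
So the global minimum of L is A(-2) + B(-4) = -416 − 1536 = -1952, attained at (-2, -4).

(-2, -4)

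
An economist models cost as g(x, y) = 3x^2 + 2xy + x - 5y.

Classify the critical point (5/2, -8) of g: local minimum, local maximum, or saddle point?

The Hessian of g is constant: H = [[6, 2], [2, 0]].
det(H) = 6·0 − 2² = -4.
Since det(H) < 0, H is indefinite and the critical point is a saddle point.

saddle point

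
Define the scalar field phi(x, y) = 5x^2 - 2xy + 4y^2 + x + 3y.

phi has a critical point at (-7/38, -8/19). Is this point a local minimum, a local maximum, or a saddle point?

local minimum

The Hessian of phi is constant: H = [[10, -2], [-2, 8]].
det(H) = 10·8 − (-2)² = 76.
det(H) > 0 and tr(H) = 18 > 0, so H is positive definite and the point is a local minimum.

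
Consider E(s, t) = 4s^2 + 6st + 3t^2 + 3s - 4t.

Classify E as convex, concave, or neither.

convex

E is quadratic, so its Hessian is the constant matrix H = [[8, 6], [6, 6]].
det(H) = 12, tr(H) = 14.
det(H) > 0 and tr(H) > 0, so H is positive definite everywhere: convex.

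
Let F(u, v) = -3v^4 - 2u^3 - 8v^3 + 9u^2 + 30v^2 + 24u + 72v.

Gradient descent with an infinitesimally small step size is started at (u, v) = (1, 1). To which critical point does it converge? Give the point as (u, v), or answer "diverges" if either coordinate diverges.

F is separable, so gradient descent decouples: u follows -∂F/∂u, v follows -∂F/∂v.
∂F/∂u = -6(u - 4)(u + 1); at u=1 this is 36, so u decreases.
∂F/∂v = -12(v - 2)(v + 1)(v + 3); at v=1 this is 96, so v decreases.
u converges to its nearest critical value -1 (a local min of the u-part); v converges to -1. The iterate converges to (-1, -1).

(-1, -1)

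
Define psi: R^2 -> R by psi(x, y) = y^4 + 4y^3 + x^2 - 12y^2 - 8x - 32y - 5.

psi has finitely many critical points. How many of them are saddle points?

psi separates as a function of x plus a function of y, so ∇psi=0 decouples.
∂psi/∂x = 2(x - 4) = 0 at x ∈ {4}; ∂psi/∂y = 4(y - 2)(y + 1)(y + 4) = 0 at y ∈ {-4, -1, 2}.
The Hessian is diagonal: diag(psi_xx, psi_yy). Second derivatives: psi_xx(4)=2; psi_yy(-4)=72, psi_yy(-1)=-36, psi_yy(2)=72.
Saddle points occur where the two diagonal entries have opposite signs: (4, -1). Count: 1.

1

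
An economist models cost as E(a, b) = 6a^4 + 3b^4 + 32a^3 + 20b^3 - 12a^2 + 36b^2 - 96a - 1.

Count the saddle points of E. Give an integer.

4

E separates as a function of a plus a function of b, so ∇E=0 decouples.
∂E/∂a = 24(a - 1)(a + 1)(a + 4) = 0 at a ∈ {-4, -1, 1}; ∂E/∂b = 12b(b + 2)(b + 3) = 0 at b ∈ {-3, -2, 0}.
The Hessian is diagonal: diag(E_aa, E_bb). Second derivatives: E_aa(-4)=360, E_aa(-1)=-144, E_aa(1)=240; E_bb(-3)=36, E_bb(-2)=-24, E_bb(0)=72.
Saddle points occur where the two diagonal entries have opposite signs: (-4, -2), (-1, -3), (-1, 0), (1, -2). Count: 4.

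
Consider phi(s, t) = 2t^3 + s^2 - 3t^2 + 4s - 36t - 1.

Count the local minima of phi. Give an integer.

phi separates as a function of s plus a function of t, so ∇phi=0 decouples.
∂phi/∂s = 2(s + 2) = 0 at s ∈ {-2}; ∂phi/∂t = 6(t - 3)(t + 2) = 0 at t ∈ {-2, 3}.
The Hessian is diagonal: diag(phi_ss, phi_tt). Second derivatives: phi_ss(-2)=2; phi_tt(-2)=-30, phi_tt(3)=30.
Local minima occur where both diagonal entries positive: (-2, 3). Count: 1.

1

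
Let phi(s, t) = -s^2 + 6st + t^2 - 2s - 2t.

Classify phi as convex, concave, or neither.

neither

phi is quadratic, so its Hessian is the constant matrix H = [[-2, 6], [6, 2]].
det(H) = -40, tr(H) = 0.
det(H) < 0, so H is indefinite: neither convex nor concave.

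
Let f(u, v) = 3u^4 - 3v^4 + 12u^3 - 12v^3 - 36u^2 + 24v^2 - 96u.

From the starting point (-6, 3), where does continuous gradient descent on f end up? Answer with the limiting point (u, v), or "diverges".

f is separable, so gradient descent decouples: u follows -∂f/∂u, v follows -∂f/∂v.
∂f/∂u = 12(u - 2)(u + 1)(u + 4); at u=-6 this is -960, so u increases.
∂f/∂v = -12v(v - 1)(v + 4); at v=3 this is -504, so v increases.
The v-coordinate has no critical point in that direction and runs off to infinity.

diverges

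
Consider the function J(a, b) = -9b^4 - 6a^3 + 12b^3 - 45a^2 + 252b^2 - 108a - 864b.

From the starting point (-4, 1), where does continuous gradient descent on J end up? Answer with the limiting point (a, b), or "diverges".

(-3, 2)

J is separable, so gradient descent decouples: a follows -∂J/∂a, b follows -∂J/∂b.
∂J/∂a = -18(a + 2)(a + 3); at a=-4 this is -36, so a increases.
∂J/∂b = -36(b - 3)(b - 2)(b + 4); at b=1 this is -360, so b increases.
a converges to its nearest critical value -3 (a local min of the a-part); b converges to 2. The iterate converges to (-3, 2).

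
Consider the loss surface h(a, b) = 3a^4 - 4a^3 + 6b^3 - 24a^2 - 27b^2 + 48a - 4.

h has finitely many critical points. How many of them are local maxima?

1

h separates as a function of a plus a function of b, so ∇h=0 decouples.
∂h/∂a = 12(a - 2)(a - 1)(a + 2) = 0 at a ∈ {-2, 1, 2}; ∂h/∂b = 18b(b - 3) = 0 at b ∈ {0, 3}.
The Hessian is diagonal: diag(h_aa, h_bb). Second derivatives: h_aa(-2)=144, h_aa(1)=-36, h_aa(2)=48; h_bb(0)=-54, h_bb(3)=54.
Local maxima occur where both diagonal entries negative: (1, 0). Count: 1.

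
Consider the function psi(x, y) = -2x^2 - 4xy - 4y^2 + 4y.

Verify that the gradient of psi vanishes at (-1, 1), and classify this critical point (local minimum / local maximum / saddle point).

local maximum

∇psi = (-4x - 4y, -4x - 8y + 4); substituting (-1, 1) gives ∇psi = (0, 0), so (-1, 1) is indeed a critical point.
The Hessian of psi is constant: H = [[-4, -4], [-4, -8]].
det(H) = (-4)·(-8) − (-4)² = 16.
det(H) > 0 and tr(H) = -12 < 0, so H is negative definite and the point is a local maximum.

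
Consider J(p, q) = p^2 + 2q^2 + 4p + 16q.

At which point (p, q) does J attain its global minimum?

J(p,q) separates as A(p) + B(q), so its minimum is min A + min B.
A'(p) = 2p + 4 vanishes at p ∈ {-2}; B'(q) = 4q + 16 vanishes at q ∈ {-4}.
Local minima of A (where A''>0): A(-2)=-4. Local minima of B: B(-4)=-32.
So the global minimum of J is A(-2) + B(-4) = -4 − 32 = -36, attained at (-2, -4).

(-2, -4)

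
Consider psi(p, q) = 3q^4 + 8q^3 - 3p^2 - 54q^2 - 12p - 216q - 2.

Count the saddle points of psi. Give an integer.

psi separates as a function of p plus a function of q, so ∇psi=0 decouples.
∂psi/∂p = -6(p + 2) = 0 at p ∈ {-2}; ∂psi/∂q = 12(q - 3)(q + 2)(q + 3) = 0 at q ∈ {-3, -2, 3}.
The Hessian is diagonal: diag(psi_pp, psi_qq). Second derivatives: psi_pp(-2)=-6; psi_qq(-3)=72, psi_qq(-2)=-60, psi_qq(3)=360.
Saddle points occur where the two diagonal entries have opposite signs: (-2, -3), (-2, 3). Count: 2.

2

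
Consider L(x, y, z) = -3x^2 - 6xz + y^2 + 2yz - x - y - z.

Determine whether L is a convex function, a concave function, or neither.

L is quadratic, so its Hessian is the constant matrix H = [[-6, 0, -6], [0, 2, 2], [-6, 2, 0]].
Leading principal minors: -6, -12, -48.
Neither pattern holds ⇒ H is indefinite ⇒ neither convex nor concave.

neither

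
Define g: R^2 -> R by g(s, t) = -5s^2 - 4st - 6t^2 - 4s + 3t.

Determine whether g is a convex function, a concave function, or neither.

g is quadratic, so its Hessian is the constant matrix H = [[-10, -4], [-4, -12]].
det(H) = 104, tr(H) = -22.
det(H) > 0 and tr(H) < 0, so H is negative definite everywhere: concave.

concave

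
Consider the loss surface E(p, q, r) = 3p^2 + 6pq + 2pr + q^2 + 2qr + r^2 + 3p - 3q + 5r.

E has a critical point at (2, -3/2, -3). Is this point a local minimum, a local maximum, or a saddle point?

The Hessian is constant: H = [[6, 6, 2], [6, 2, 2], [2, 2, 2]].
Leading principal minors: Δ₁ = 6, Δ₂ = -24, Δ₃ = -32.
The minors fit neither the all-positive nor the alternating-sign pattern, so H is indefinite: a saddle point.

saddle point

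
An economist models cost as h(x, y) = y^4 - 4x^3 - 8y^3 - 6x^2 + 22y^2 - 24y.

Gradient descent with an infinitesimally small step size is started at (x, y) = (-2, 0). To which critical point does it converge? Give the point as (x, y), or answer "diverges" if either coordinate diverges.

h is separable, so gradient descent decouples: x follows -∂h/∂x, y follows -∂h/∂y.
∂h/∂x = -12x(x + 1); at x=-2 this is -24, so x increases.
∂h/∂y = 4(y - 3)(y - 2)(y - 1); at y=0 this is -24, so y increases.
x converges to its nearest critical value -1 (a local min of the x-part); y converges to 1. The iterate converges to (-1, 1).

(-1, 1)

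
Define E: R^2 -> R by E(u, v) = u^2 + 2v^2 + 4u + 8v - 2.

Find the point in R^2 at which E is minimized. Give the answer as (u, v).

(-2, -2)

E(u,v) separates as P(u) + Q(v) − 2, so its minimum is min P + min Q − 2.
P'(u) = 2u + 4 vanishes at u ∈ {-2}; Q'(v) = 4v + 8 vanishes at v ∈ {-2}.
Local minima of P (where P''>0): P(-2)=-4. Local minima of Q: Q(-2)=-8.
So the global minimum of E is P(-2) + Q(-2) − 2 = -4 − 8 − 2 = -14, attained at (-2, -2).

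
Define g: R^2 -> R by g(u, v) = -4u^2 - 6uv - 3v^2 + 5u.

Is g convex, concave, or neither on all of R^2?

concave

g is quadratic, so its Hessian is the constant matrix H = [[-8, -6], [-6, -6]].
det(H) = 12, tr(H) = -14.
det(H) > 0 and tr(H) < 0, so H is negative definite everywhere: concave.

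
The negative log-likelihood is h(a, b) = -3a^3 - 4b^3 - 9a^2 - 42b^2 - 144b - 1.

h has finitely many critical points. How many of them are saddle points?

h separates as a function of a plus a function of b, so ∇h=0 decouples.
∂h/∂a = -9a(a + 2) = 0 at a ∈ {-2, 0}; ∂h/∂b = -12(b + 3)(b + 4) = 0 at b ∈ {-4, -3}.
The Hessian is diagonal: diag(h_aa, h_bb). Second derivatives: h_aa(-2)=18, h_aa(0)=-18; h_bb(-4)=12, h_bb(-3)=-12.
Saddle points occur where the two diagonal entries have opposite signs: (-2, -3), (0, -4). Count: 2.

2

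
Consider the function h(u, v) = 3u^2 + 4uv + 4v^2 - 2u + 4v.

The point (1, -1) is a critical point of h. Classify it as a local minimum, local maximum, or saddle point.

local minimum

The Hessian of h is constant: H = [[6, 4], [4, 8]].
det(H) = 6·8 − 4² = 32.
det(H) > 0 and tr(H) = 14 > 0, so H is positive definite and the point is a local minimum.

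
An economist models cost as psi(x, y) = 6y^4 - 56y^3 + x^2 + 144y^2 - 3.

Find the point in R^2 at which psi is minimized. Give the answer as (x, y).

(0, 0)

psi(x,y) separates as P(x) + Q(y) − 3, so its minimum is min P + min Q − 3.
P'(x) = 2x vanishes at x ∈ {0}; Q'(y) = 24y(y - 4)(y - 3) vanishes at y ∈ {0, 3, 4}.
Local minima of P (where P''>0): P(0)=0. Local minima of Q: Q(0)=0, Q(4)=256.
So the global minimum of psi is P(0) + Q(0) − 3 = 0 + 0 − 3 = -3, attained at (0, 0).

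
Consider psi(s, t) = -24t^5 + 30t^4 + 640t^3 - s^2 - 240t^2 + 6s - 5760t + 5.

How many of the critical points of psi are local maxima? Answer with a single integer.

2

psi separates as a function of s plus a function of t, so ∇psi=0 decouples.
∂psi/∂s = -2(s - 3) = 0 at s ∈ {3}; ∂psi/∂t = -120(t - 4)(t - 2)(t + 2)(t + 3) = 0 at t ∈ {-3, -2, 2, 4}.
The Hessian is diagonal: diag(psi_ss, psi_tt). Second derivatives: psi_ss(3)=-2; psi_tt(-3)=4200, psi_tt(-2)=-2880, psi_tt(2)=4800, psi_tt(4)=-10080.
Local maxima occur where both diagonal entries negative: (3, -2), (3, 4). Count: 2.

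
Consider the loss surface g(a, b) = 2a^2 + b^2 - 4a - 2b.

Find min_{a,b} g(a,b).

-3

g(a,b) separates as P(a) + Q(b), so its minimum is min P + min Q.
P'(a) = 4a - 4 vanishes at a ∈ {1}; Q'(b) = 2b - 2 vanishes at b ∈ {1}.
Local minima of P (where P''>0): P(1)=-2. Local minima of Q: Q(1)=-1.
So the global minimum of g is P(1) + Q(1) = -2 − 1 = -3, attained at (1, 1).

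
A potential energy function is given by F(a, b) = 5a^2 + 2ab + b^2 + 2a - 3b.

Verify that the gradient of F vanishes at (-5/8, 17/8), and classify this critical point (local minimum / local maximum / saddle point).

∇F = (10a + 2b + 2, 2a + 2b - 3); substituting (-5/8, 17/8) gives ∇F = (0, 0), so (-5/8, 17/8) is indeed a critical point.
The Hessian of F is constant: H = [[10, 2], [2, 2]].
det(H) = 10·2 − 2² = 16.
det(H) > 0 and tr(H) = 12 > 0, so H is positive definite and the point is a local minimum.

local minimum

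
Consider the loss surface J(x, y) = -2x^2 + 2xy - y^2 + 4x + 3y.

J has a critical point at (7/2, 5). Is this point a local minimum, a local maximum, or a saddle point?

The Hessian of J is constant: H = [[-4, 2], [2, -2]].
det(H) = (-4)·(-2) − 2² = 4.
det(H) > 0 and tr(H) = -6 < 0, so H is negative definite and the point is a local maximum.

local maximum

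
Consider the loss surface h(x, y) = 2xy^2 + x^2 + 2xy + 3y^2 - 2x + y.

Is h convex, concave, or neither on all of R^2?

neither

The term 2xy^2 is cubic, so the Hessian is not constant.
∂²h/∂y² = 4x + 6, which takes both signs as x varies (negative for sufficiently negative x). A diagonal entry of the Hessian changing sign means the Hessian is neither positive- nor negative-semidefinite on all of R^2.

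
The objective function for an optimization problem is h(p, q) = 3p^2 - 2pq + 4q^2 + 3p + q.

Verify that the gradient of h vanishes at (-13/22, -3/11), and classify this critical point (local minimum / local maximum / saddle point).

∇h = (6p - 2q + 3, -2p + 8q + 1); substituting (-13/22, -3/11) gives ∇h = (0, 0), so (-13/22, -3/11) is indeed a critical point.
The Hessian of h is constant: H = [[6, -2], [-2, 8]].
det(H) = 6·8 − (-2)² = 44.
det(H) > 0 and tr(H) = 14 > 0, so H is positive definite and the point is a local minimum.

local minimum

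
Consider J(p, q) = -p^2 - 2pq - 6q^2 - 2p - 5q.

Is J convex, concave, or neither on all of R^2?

J is quadratic, so its Hessian is the constant matrix H = [[-2, -2], [-2, -12]].
det(H) = 20, tr(H) = -14.
det(H) > 0 and tr(H) < 0, so H is negative definite everywhere: concave.

concave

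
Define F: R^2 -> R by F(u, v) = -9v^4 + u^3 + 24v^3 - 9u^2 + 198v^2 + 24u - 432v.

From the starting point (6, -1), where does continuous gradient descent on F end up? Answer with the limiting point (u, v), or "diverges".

(4, 1)

F is separable, so gradient descent decouples: u follows -∂F/∂u, v follows -∂F/∂v.
∂F/∂u = 3(u - 4)(u - 2); at u=6 this is 24, so u decreases.
∂F/∂v = -36(v - 4)(v - 1)(v + 3); at v=-1 this is -720, so v increases.
u converges to its nearest critical value 4 (a local min of the u-part); v converges to 1. The iterate converges to (4, 1).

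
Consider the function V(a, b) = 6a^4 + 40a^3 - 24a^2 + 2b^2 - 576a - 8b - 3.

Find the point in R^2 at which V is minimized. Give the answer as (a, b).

(2, 2)

V(a,b) separates as P(a) + Q(b) − 3, so its minimum is min P + min Q − 3.
P'(a) = 24(a - 2)(a + 3)(a + 4) vanishes at a ∈ {-4, -3, 2}; Q'(b) = 4b - 8 vanishes at b ∈ {2}.
Local minima of P (where P''>0): P(-4)=896, P(2)=-832. Local minima of Q: Q(2)=-8.
So the global minimum of V is P(2) + Q(2) − 3 = -832 − 8 − 3 = -843, attained at (2, 2).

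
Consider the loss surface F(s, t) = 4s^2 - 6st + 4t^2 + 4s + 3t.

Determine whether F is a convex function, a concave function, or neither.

F is quadratic, so its Hessian is the constant matrix H = [[8, -6], [-6, 8]].
det(H) = 28, tr(H) = 16.
det(H) > 0 and tr(H) > 0, so H is positive definite everywhere: convex.

convex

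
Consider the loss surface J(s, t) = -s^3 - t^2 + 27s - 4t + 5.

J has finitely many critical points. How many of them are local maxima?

J separates as a function of s plus a function of t, so ∇J=0 decouples.
∂J/∂s = -3(s - 3)(s + 3) = 0 at s ∈ {-3, 3}; ∂J/∂t = -2(t + 2) = 0 at t ∈ {-2}.
The Hessian is diagonal: diag(J_ss, J_tt). Second derivatives: J_ss(-3)=18, J_ss(3)=-18; J_tt(-2)=-2.
Local maxima occur where both diagonal entries negative: (3, -2). Count: 1.

1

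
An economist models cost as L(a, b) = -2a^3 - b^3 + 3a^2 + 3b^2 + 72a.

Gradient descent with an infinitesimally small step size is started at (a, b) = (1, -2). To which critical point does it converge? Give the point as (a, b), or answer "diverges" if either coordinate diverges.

(-3, 0)

L is separable, so gradient descent decouples: a follows -∂L/∂a, b follows -∂L/∂b.
∂L/∂a = -6(a - 4)(a + 3); at a=1 this is 72, so a decreases.
∂L/∂b = -3b(b - 2); at b=-2 this is -24, so b increases.
a converges to its nearest critical value -3 (a local min of the a-part); b converges to 0. The iterate converges to (-3, 0).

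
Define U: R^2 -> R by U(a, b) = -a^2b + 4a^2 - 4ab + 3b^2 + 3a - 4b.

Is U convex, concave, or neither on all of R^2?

The term -a^2b is cubic, so the Hessian is not constant.
∂²U/∂a² = -2b + 8, which takes both signs as b varies (negative for sufficiently large b). A diagonal entry of the Hessian changing sign means the Hessian is neither positive- nor negative-semidefinite on all of R^2.

neither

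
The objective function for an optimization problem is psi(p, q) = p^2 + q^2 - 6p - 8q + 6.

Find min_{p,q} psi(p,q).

psi(p,q) separates as A(p) + B(q) + 6, so its minimum is min A + min B + 6.
A'(p) = 2p - 6 vanishes at p ∈ {3}; B'(q) = 2q - 8 vanishes at q ∈ {4}.
Local minima of A (where A''>0): A(3)=-9. Local minima of B: B(4)=-16.
So the global minimum of psi is A(3) + B(4) + 6 = -9 − 16 + 6 = -19, attained at (3, 4).

-19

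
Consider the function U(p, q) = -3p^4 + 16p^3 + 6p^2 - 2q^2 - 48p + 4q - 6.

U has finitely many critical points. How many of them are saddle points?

U separates as a function of p plus a function of q, so ∇U=0 decouples.
∂U/∂p = -12(p - 4)(p - 1)(p + 1) = 0 at p ∈ {-1, 1, 4}; ∂U/∂q = -4(q - 1) = 0 at q ∈ {1}.
The Hessian is diagonal: diag(U_pp, U_qq). Second derivatives: U_pp(-1)=-120, U_pp(1)=72, U_pp(4)=-180; U_qq(1)=-4.
Saddle points occur where the two diagonal entries have opposite signs: (1, 1). Count: 1.

1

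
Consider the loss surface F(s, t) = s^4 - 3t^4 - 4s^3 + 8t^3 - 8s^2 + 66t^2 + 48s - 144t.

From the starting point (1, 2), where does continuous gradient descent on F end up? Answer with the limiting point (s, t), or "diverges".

F is separable, so gradient descent decouples: s follows -∂F/∂s, t follows -∂F/∂t.
∂F/∂s = 4(s - 3)(s - 2)(s + 2); at s=1 this is 24, so s decreases.
∂F/∂t = -12(t - 4)(t - 1)(t + 3); at t=2 this is 120, so t decreases.
s converges to its nearest critical value -2 (a local min of the s-part); t converges to 1. The iterate converges to (-2, 1).

(-2, 1)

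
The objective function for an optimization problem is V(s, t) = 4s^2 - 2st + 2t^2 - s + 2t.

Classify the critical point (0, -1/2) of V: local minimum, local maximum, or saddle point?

The Hessian of V is constant: H = [[8, -2], [-2, 4]].
det(H) = 8·4 − (-2)² = 28.
det(H) > 0 and tr(H) = 12 > 0, so H is positive definite and the point is a local minimum.

local minimum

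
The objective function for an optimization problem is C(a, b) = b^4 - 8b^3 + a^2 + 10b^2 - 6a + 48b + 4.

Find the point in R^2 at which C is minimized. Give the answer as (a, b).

C(a,b) separates as P(a) + Q(b) + 4, so its minimum is min P + min Q + 4.
P'(a) = 2a - 6 vanishes at a ∈ {3}; Q'(b) = 4(b - 4)(b - 3)(b + 1) vanishes at b ∈ {-1, 3, 4}.
Local minima of P (where P''>0): P(3)=-9. Local minima of Q: Q(-1)=-29, Q(4)=96.
So the global minimum of C is P(3) + Q(-1) + 4 = -9 − 29 + 4 = -34, attained at (3, -1).

(3, -1)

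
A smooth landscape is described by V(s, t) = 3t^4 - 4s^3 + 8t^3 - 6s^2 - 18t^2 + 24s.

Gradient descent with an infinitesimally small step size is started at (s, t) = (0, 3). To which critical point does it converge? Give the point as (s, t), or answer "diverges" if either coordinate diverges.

(-2, 1)

V is separable, so gradient descent decouples: s follows -∂V/∂s, t follows -∂V/∂t.
∂V/∂s = -12(s - 1)(s + 2); at s=0 this is 24, so s decreases.
∂V/∂t = 12t(t - 1)(t + 3); at t=3 this is 432, so t decreases.
s converges to its nearest critical value -2 (a local min of the s-part); t converges to 1. The iterate converges to (-2, 1).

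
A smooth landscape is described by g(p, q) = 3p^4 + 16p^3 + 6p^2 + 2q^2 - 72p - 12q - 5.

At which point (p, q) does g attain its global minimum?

(1, 3)

g(p,q) separates as A(p) + B(q) − 5, so its minimum is min A + min B − 5.
A'(p) = 12(p - 1)(p + 2)(p + 3) vanishes at p ∈ {-3, -2, 1}; B'(q) = 4q - 12 vanishes at q ∈ {3}.
Local minima of A (where A''>0): A(-3)=81, A(1)=-47. Local minima of B: B(3)=-18.
So the global minimum of g is A(1) + B(3) − 5 = -47 − 18 − 5 = -70, attained at (1, 3).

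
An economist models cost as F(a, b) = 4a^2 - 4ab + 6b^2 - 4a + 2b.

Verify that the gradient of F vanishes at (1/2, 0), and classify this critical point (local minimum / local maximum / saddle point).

local minimum

∇F = (8a - 4b - 4, -4a + 12b + 2); substituting (1/2, 0) gives ∇F = (0, 0), so (1/2, 0) is indeed a critical point.
The Hessian of F is constant: H = [[8, -4], [-4, 12]].
det(H) = 8·12 − (-4)² = 80.
det(H) > 0 and tr(H) = 20 > 0, so H is positive definite and the point is a local minimum.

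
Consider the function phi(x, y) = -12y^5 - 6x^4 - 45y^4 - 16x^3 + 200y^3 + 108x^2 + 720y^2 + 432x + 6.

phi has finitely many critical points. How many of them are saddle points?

6

phi separates as a function of x plus a function of y, so ∇phi=0 decouples.
∂phi/∂x = -24(x - 3)(x + 2)(x + 3) = 0 at x ∈ {-3, -2, 3}; ∂phi/∂y = -60y(y - 3)(y + 2)(y + 4) = 0 at y ∈ {-4, -2, 0, 3}.
The Hessian is diagonal: diag(phi_xx, phi_yy). Second derivatives: phi_xx(-3)=-144, phi_xx(-2)=120, phi_xx(3)=-720; phi_yy(-4)=3360, phi_yy(-2)=-1200, phi_yy(0)=1440, phi_yy(3)=-6300.
Saddle points occur where the two diagonal entries have opposite signs: (-3, -4), (-3, 0), (-2, -2), (-2, 3), (3, -4), (3, 0). Count: 6.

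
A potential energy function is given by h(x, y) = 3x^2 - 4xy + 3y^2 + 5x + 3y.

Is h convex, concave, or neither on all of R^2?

h is quadratic, so its Hessian is the constant matrix H = [[6, -4], [-4, 6]].
det(H) = 20, tr(H) = 12.
det(H) > 0 and tr(H) > 0, so H is positive definite everywhere: convex.

convex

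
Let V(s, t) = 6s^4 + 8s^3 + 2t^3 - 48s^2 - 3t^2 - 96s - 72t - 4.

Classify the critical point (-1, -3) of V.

local maximum

The mixed partial ∂²V/∂s∂t is 0, so the Hessian at any point is diag(V_ss, V_tt) = diag(24(3s^2 + 2s - 4), 6(2t - 1)).
At (-1, -3): H = diag(-72, -42).
Both eigenvalues are negative, so H is negative definite: a local maximum.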